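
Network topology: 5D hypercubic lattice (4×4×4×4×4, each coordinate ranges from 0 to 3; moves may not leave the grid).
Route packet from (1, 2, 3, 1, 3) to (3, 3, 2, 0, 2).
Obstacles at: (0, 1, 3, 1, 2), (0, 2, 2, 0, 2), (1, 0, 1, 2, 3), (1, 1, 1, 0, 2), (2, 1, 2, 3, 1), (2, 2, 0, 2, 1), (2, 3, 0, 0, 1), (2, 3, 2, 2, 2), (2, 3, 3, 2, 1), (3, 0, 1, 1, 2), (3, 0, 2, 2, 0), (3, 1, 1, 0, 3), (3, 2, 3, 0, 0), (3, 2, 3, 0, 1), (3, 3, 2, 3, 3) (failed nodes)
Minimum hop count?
6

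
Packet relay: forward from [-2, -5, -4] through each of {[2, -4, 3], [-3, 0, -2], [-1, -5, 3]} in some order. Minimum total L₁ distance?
24
(one optimal route: (-2, -5, -4) → (-3, 0, -2) → (-1, -5, 3) → (2, -4, 3))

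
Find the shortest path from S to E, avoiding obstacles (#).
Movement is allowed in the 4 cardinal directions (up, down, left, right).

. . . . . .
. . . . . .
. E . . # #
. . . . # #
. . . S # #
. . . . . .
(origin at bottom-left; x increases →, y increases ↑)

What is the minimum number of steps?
4
(one shortest path: (3, 1) → (2, 1) → (1, 1) → (1, 2) → (1, 3))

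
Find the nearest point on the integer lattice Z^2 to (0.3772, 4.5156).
(0, 5)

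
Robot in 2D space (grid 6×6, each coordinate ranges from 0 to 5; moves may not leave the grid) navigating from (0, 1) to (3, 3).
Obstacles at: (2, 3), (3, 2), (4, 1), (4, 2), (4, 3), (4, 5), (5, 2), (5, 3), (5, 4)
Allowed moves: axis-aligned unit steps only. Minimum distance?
7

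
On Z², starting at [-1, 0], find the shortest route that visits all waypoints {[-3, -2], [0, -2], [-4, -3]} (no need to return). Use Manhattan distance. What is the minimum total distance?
8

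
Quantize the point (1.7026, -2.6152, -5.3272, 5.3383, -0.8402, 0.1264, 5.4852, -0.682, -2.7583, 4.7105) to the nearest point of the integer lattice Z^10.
(2, -3, -5, 5, -1, 0, 5, -1, -3, 5)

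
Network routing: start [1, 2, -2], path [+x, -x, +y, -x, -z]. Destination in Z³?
(0, 3, -3)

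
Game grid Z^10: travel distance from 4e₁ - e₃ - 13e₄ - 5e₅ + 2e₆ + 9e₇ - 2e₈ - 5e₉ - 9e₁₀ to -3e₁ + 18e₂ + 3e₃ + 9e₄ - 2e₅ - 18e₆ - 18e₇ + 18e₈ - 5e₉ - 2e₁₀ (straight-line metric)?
49.5984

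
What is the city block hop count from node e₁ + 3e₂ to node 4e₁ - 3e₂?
9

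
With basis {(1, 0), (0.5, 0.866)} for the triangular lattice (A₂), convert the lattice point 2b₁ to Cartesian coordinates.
(2, 0)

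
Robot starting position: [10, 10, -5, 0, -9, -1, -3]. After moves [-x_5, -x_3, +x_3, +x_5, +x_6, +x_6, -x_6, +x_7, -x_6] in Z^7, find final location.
(10, 10, -5, 0, -9, -1, -2)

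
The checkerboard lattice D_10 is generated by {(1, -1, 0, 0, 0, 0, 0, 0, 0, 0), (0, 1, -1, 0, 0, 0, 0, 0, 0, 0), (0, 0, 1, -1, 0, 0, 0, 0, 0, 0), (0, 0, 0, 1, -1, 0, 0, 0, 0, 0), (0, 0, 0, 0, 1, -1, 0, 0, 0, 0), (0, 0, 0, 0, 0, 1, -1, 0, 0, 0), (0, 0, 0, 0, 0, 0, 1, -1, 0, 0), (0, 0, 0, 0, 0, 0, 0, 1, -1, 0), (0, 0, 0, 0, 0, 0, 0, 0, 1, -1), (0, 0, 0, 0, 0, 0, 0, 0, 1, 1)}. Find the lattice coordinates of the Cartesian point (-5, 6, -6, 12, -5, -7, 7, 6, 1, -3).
-5b₁ + b₂ - 5b₃ + 7b₄ + 2b₅ - 5b₆ + 2b₇ + 8b₈ + 6b₉ + 3b₁₀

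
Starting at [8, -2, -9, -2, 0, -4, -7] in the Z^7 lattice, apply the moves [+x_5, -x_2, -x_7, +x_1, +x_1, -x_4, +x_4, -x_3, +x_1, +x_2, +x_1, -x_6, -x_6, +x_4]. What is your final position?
(12, -2, -10, -1, 1, -6, -8)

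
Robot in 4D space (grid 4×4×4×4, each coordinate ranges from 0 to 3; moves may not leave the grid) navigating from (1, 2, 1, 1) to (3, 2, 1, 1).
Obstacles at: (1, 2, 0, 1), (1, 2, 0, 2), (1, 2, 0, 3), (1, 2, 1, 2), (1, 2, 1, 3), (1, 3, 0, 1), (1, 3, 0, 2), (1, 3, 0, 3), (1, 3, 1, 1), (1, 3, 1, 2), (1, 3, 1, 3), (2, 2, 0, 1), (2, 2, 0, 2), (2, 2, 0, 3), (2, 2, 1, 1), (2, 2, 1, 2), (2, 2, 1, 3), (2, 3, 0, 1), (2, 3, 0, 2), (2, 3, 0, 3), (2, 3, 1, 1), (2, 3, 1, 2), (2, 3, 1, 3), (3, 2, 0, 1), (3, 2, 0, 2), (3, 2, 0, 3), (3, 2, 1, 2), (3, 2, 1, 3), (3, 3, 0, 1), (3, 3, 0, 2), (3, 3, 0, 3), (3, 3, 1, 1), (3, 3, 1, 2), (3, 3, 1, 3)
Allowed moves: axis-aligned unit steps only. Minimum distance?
4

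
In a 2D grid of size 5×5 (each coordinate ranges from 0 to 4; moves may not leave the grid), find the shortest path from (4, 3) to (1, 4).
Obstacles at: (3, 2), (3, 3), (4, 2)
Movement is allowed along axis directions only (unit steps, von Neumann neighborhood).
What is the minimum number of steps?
4
(one shortest path: (4, 3) → (4, 4) → (3, 4) → (2, 4) → (1, 4))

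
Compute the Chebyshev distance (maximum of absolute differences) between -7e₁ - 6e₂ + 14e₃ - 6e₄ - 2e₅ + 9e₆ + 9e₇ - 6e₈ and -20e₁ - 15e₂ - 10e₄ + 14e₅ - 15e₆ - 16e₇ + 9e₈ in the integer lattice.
25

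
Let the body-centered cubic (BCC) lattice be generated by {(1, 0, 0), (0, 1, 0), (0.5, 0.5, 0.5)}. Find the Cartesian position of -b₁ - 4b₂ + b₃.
(-0.5, -3.5, 0.5)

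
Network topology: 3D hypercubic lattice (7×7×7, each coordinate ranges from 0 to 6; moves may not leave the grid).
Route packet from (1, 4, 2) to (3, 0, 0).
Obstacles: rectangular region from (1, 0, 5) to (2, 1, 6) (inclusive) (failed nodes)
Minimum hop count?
8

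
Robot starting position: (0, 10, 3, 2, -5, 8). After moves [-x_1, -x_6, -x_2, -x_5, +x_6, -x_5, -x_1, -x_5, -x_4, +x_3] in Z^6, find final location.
(-2, 9, 4, 1, -8, 8)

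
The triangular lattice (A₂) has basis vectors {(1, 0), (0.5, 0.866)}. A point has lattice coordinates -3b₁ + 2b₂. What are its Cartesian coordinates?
(-2, 1.732)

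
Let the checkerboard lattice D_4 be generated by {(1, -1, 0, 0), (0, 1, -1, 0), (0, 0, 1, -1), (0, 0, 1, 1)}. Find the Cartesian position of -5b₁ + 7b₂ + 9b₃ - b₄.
(-5, 12, 1, -10)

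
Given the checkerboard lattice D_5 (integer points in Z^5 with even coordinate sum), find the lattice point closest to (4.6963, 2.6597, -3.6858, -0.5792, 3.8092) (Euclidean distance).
(5, 3, -4, 0, 4)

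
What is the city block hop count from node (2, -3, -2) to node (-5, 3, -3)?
14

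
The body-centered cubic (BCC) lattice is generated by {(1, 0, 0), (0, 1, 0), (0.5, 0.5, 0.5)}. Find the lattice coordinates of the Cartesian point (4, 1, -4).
8b₁ + 5b₂ - 8b₃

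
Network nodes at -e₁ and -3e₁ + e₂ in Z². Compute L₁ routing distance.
3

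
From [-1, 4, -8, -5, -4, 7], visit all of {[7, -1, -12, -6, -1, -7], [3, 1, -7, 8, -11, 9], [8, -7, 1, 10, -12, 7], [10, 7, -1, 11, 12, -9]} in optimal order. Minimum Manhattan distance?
169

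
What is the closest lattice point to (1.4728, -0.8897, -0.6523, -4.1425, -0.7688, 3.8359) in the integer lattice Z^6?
(1, -1, -1, -4, -1, 4)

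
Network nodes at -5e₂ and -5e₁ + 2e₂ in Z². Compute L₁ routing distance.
12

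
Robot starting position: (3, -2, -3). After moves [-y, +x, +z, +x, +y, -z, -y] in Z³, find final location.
(5, -3, -3)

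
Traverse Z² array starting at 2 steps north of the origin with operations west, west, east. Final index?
(-1, 2)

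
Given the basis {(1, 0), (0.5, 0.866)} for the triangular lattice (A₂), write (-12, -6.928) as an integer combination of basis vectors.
-8b₁ - 8b₂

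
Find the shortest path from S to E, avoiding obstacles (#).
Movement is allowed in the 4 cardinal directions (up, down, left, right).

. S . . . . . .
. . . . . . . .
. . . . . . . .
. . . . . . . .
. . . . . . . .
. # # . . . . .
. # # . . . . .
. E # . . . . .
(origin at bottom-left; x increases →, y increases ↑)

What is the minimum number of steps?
9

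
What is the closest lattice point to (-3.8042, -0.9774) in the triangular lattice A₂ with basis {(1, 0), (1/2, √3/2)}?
(-3.5, -0.866)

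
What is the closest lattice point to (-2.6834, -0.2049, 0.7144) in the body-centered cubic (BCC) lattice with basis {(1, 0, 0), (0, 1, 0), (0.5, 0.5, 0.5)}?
(-2.5, -0.5, 0.5)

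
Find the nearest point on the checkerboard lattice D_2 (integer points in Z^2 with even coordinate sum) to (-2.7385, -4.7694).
(-3, -5)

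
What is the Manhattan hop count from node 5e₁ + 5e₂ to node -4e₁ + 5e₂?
9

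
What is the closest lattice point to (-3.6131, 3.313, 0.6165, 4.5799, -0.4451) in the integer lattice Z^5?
(-4, 3, 1, 5, 0)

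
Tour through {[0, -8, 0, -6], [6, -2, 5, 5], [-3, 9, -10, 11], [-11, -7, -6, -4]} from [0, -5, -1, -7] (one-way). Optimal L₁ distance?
108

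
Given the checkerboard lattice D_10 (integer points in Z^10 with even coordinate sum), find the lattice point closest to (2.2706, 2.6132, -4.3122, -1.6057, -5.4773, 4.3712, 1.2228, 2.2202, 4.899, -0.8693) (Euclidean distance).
(2, 3, -4, -2, -6, 4, 1, 2, 5, -1)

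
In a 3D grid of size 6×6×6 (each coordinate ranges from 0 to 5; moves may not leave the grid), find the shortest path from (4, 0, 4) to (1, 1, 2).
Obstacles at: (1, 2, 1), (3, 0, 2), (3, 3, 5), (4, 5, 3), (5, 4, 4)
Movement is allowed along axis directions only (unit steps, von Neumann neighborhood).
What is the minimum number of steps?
6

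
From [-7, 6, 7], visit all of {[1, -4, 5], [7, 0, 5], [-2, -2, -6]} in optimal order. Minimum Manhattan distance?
48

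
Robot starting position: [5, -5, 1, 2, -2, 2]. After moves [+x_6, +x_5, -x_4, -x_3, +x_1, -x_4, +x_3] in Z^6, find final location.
(6, -5, 1, 0, -1, 3)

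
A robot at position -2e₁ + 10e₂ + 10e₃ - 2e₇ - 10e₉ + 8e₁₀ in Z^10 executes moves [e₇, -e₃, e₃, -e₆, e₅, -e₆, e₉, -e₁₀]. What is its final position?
(-2, 10, 10, 0, 1, -2, -1, 0, -9, 7)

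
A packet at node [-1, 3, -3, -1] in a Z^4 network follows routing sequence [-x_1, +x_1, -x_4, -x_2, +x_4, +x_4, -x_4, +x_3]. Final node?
(-1, 2, -2, -1)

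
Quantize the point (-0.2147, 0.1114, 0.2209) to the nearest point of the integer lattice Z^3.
(0, 0, 0)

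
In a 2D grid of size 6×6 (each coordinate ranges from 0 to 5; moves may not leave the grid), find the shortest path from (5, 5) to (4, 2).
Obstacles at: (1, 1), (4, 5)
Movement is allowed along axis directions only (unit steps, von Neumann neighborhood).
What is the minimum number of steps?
4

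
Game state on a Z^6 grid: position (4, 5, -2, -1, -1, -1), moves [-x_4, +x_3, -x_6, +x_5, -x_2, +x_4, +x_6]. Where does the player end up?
(4, 4, -1, -1, 0, -1)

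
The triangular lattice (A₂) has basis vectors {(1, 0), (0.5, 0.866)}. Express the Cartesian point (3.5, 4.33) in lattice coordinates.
b₁ + 5b₂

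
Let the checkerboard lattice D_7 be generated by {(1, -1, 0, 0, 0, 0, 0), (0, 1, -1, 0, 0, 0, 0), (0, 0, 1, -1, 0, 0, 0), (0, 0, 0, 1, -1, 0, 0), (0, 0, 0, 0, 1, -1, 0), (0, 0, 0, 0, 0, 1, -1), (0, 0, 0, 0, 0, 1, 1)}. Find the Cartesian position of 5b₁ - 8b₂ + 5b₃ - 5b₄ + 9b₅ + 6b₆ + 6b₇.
(5, -13, 13, -10, 14, 3, 0)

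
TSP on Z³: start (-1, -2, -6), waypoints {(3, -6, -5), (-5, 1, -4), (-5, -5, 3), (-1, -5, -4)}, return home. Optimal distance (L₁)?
48
(one optimal route: (-1, -2, -6) → (3, -6, -5) → (-1, -5, -4) → (-5, -5, 3) → (-5, 1, -4) → (-1, -2, -6))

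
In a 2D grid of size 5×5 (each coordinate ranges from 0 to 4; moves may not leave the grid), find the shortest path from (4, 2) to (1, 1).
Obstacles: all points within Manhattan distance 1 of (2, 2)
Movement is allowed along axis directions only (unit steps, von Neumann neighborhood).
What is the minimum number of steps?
6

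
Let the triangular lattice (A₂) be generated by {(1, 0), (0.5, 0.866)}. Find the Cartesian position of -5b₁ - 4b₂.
(-7, -3.464)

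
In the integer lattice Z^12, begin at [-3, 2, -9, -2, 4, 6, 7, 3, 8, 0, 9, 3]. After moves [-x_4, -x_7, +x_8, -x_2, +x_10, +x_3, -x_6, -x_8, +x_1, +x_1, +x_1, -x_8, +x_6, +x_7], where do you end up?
(0, 1, -8, -3, 4, 6, 7, 2, 8, 1, 9, 3)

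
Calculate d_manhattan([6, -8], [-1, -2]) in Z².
13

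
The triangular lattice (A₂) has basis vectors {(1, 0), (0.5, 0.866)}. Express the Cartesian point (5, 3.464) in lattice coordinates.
3b₁ + 4b₂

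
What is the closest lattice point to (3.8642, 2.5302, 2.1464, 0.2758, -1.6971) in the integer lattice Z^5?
(4, 3, 2, 0, -2)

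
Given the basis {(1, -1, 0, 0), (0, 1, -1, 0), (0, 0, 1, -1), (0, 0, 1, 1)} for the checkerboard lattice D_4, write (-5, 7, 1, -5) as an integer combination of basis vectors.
-5b₁ + 2b₂ + 4b₃ - b₄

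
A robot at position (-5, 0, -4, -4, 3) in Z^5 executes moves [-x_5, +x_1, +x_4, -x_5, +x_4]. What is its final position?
(-4, 0, -4, -2, 1)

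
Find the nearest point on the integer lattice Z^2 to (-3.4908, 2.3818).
(-3, 2)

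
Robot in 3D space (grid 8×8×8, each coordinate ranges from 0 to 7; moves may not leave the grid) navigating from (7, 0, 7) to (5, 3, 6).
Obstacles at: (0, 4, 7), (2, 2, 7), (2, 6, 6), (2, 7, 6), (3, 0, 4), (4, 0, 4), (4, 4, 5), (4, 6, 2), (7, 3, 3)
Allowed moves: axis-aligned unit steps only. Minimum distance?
6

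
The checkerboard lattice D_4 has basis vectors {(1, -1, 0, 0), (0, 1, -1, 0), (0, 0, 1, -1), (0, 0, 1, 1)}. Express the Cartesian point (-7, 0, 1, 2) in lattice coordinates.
-7b₁ - 7b₂ - 4b₃ - 2b₄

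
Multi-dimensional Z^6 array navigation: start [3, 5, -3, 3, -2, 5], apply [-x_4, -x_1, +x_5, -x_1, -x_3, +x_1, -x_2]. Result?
(2, 4, -4, 2, -1, 5)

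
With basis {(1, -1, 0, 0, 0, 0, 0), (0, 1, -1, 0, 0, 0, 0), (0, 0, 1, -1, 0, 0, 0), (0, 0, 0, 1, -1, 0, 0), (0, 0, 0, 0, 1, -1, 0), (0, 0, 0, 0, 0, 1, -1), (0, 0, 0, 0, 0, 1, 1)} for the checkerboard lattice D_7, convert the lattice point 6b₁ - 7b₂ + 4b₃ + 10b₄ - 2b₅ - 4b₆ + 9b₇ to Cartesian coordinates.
(6, -13, 11, 6, -12, 7, 13)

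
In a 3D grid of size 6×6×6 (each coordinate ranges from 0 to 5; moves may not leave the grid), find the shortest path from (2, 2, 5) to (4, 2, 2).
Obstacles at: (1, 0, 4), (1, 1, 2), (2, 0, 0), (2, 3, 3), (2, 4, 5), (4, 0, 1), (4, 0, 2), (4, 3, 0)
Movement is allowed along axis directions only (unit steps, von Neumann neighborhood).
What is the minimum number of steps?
5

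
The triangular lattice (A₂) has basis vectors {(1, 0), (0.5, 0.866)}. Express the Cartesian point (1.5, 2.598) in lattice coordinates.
3b₂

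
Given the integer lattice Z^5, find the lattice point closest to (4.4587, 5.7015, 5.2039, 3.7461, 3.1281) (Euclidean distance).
(4, 6, 5, 4, 3)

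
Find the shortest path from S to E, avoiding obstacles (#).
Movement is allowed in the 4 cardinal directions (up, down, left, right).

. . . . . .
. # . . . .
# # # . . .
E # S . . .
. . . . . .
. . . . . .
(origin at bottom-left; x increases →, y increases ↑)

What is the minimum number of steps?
4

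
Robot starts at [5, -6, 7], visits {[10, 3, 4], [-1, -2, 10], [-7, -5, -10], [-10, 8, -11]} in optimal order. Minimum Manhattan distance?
85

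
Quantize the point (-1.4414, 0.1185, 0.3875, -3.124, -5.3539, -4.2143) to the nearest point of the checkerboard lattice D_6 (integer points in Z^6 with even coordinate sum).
(-2, 0, 0, -3, -5, -4)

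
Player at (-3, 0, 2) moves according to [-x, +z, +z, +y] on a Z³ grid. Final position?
(-4, 1, 4)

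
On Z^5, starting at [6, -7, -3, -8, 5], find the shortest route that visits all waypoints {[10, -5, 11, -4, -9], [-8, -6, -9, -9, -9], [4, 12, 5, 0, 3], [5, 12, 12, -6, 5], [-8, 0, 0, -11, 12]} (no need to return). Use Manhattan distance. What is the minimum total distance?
171
(one optimal route: (6, -7, -3, -8, 5) → (-8, 0, 0, -11, 12) → (-8, -6, -9, -9, -9) → (10, -5, 11, -4, -9) → (5, 12, 12, -6, 5) → (4, 12, 5, 0, 3))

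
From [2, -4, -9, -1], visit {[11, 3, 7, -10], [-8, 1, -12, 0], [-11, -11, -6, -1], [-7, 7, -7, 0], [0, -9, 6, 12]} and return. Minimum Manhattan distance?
180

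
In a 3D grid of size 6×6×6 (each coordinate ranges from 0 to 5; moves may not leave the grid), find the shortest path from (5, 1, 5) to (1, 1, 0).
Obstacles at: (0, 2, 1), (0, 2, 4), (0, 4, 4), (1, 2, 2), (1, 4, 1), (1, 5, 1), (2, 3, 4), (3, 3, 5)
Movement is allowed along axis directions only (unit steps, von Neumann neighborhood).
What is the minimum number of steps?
9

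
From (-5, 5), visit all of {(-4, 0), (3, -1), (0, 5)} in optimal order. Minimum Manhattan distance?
22
(one optimal route: (-5, 5) → (0, 5) → (-4, 0) → (3, -1))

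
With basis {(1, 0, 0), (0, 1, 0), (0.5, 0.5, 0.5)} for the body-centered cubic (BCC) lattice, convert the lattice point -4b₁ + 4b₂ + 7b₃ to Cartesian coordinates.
(-0.5, 7.5, 3.5)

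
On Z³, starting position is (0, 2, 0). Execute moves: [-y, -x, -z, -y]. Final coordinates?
(-1, 0, -1)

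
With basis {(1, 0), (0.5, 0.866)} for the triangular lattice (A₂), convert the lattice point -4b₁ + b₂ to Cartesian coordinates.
(-3.5, 0.866)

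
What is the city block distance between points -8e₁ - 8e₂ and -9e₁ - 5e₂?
4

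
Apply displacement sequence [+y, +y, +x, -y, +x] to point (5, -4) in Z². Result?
(7, -3)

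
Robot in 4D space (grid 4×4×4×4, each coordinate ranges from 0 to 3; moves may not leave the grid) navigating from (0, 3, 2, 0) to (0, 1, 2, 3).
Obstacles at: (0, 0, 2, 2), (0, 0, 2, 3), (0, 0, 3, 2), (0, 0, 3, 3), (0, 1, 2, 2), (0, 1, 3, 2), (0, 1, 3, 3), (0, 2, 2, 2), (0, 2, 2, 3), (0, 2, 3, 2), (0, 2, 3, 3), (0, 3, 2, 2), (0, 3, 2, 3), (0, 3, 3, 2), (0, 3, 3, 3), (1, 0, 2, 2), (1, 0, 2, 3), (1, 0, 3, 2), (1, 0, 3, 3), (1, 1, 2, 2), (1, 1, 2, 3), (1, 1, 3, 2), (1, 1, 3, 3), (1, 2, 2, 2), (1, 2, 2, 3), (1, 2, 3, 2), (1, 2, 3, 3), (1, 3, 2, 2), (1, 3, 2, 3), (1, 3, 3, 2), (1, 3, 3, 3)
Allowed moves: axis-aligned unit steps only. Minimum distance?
7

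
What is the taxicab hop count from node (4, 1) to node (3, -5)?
7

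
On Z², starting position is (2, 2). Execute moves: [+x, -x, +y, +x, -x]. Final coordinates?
(2, 3)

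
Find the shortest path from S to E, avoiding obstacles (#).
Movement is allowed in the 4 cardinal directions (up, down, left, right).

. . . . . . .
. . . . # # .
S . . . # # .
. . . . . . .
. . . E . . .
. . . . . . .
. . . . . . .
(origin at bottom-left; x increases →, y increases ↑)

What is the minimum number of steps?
5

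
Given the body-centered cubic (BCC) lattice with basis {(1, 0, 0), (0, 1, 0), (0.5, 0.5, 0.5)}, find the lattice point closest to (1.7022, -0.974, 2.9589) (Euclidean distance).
(2, -1, 3)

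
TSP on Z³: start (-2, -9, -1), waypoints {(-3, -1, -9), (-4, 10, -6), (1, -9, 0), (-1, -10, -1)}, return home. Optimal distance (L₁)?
68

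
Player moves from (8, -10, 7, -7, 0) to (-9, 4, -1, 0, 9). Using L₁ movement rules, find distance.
55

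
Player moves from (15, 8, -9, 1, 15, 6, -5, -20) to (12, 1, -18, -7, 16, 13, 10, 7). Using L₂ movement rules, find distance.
34.7419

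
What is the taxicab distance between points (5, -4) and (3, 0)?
6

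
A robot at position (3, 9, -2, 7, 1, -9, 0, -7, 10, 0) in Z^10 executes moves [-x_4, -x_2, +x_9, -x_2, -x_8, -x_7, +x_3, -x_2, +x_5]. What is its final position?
(3, 6, -1, 6, 2, -9, -1, -8, 11, 0)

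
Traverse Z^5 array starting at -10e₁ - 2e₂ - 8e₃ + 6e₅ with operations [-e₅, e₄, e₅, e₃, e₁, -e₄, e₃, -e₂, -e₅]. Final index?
(-9, -3, -6, 0, 5)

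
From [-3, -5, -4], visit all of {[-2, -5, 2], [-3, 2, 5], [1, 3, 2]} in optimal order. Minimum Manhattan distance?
26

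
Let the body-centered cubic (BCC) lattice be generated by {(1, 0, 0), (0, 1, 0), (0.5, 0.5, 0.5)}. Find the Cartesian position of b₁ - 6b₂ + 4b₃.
(3, -4, 2)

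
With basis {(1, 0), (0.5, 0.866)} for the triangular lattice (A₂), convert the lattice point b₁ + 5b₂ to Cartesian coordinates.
(3.5, 4.33)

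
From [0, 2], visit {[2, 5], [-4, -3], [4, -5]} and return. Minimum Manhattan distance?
36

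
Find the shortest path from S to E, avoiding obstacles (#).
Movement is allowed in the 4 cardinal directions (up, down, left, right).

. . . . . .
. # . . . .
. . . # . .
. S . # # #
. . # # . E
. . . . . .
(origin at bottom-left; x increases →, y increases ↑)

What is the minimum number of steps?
7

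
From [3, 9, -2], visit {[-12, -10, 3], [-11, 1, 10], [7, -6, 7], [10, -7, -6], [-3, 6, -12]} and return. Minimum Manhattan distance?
144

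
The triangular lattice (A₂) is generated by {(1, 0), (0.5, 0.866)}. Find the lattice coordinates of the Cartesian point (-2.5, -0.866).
-2b₁ - b₂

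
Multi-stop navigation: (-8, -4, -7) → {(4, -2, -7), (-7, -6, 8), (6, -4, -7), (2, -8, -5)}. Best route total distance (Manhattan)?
52
(one optimal route: (-8, -4, -7) → (4, -2, -7) → (6, -4, -7) → (2, -8, -5) → (-7, -6, 8))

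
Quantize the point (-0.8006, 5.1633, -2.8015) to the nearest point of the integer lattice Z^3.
(-1, 5, -3)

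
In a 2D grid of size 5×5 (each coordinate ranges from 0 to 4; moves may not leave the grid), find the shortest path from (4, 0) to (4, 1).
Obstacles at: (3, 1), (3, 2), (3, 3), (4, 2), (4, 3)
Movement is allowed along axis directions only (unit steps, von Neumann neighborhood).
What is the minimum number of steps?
1
(one shortest path: (4, 0) → (4, 1))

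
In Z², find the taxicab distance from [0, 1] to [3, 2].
4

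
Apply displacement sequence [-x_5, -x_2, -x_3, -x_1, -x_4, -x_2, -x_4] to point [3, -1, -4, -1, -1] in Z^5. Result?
(2, -3, -5, -3, -2)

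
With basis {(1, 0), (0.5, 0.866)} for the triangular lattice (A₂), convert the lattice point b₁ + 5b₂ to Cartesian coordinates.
(3.5, 4.33)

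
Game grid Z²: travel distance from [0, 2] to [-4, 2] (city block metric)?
4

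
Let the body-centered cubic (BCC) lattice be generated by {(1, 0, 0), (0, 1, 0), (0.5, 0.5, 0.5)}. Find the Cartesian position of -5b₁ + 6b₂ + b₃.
(-4.5, 6.5, 0.5)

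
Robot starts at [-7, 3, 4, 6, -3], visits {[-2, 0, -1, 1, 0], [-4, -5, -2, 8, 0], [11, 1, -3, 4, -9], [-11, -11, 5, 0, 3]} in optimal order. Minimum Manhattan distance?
105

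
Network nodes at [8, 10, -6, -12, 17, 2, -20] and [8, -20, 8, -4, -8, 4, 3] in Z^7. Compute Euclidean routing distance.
48.1456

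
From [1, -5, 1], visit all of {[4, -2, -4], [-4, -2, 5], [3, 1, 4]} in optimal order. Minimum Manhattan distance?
34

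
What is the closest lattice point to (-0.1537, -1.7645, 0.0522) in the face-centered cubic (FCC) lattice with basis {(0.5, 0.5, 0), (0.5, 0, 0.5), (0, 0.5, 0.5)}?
(0, -2, 0)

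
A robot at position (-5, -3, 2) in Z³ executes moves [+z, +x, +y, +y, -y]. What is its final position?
(-4, -2, 3)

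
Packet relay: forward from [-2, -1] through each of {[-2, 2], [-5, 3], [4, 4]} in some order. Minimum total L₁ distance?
17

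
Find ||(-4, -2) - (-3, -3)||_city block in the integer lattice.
2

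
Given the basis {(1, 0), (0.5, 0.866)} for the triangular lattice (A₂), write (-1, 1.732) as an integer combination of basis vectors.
-2b₁ + 2b₂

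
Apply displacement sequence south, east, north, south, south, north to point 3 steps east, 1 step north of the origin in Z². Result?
(4, 0)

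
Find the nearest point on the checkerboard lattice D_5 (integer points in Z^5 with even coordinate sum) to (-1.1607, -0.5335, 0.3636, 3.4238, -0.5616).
(-1, -1, 0, 3, -1)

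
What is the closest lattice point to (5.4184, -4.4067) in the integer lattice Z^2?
(5, -4)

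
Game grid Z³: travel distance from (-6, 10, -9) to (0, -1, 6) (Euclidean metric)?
19.5448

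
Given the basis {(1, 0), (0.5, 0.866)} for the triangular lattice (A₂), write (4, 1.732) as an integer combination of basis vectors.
3b₁ + 2b₂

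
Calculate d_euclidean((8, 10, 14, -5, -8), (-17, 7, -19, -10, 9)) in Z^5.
45.1331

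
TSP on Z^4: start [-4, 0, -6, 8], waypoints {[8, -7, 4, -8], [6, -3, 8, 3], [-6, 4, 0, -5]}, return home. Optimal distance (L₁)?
110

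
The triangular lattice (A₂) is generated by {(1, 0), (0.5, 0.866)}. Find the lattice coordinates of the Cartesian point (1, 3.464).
-b₁ + 4b₂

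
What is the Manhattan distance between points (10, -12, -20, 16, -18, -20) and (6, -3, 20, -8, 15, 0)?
130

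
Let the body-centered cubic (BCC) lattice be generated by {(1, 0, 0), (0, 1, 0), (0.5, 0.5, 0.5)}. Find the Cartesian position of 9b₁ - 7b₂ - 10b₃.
(4, -12, -5)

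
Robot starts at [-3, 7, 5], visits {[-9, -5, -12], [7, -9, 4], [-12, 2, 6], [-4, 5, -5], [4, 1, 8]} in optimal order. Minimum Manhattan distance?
99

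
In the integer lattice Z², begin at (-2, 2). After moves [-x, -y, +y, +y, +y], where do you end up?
(-3, 4)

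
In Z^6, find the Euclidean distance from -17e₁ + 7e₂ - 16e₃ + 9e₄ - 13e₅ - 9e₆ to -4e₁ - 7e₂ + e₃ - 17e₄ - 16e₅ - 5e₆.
36.8103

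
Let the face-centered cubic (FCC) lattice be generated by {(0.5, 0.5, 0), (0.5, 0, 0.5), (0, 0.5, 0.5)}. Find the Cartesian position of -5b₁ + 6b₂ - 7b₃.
(0.5, -6, -0.5)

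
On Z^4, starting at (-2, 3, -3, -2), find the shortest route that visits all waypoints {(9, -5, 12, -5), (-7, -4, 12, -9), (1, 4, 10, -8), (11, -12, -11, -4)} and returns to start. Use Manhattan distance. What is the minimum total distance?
134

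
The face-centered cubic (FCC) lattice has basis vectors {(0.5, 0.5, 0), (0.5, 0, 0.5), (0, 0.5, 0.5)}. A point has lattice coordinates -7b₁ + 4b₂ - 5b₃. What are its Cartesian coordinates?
(-1.5, -6, -0.5)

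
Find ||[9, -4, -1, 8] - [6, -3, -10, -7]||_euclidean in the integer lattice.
17.7764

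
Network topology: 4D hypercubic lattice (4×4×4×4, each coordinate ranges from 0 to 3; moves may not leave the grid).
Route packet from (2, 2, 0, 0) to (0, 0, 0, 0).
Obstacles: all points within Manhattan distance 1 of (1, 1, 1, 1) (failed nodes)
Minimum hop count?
4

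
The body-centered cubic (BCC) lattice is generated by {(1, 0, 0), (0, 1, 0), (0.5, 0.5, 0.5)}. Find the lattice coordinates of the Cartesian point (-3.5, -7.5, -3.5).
-4b₂ - 7b₃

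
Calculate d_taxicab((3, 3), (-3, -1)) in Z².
10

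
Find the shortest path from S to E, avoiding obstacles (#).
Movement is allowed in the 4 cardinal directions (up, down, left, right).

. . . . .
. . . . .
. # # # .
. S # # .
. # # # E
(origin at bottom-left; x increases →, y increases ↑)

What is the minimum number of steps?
10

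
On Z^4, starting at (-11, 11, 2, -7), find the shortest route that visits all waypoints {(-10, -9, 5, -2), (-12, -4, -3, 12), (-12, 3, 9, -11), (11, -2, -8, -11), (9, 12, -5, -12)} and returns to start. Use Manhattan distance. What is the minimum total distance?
182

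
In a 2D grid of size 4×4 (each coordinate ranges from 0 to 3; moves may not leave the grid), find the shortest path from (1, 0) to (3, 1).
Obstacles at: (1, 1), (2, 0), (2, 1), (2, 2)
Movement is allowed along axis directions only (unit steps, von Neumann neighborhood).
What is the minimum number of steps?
9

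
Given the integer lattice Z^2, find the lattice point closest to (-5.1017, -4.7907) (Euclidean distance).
(-5, -5)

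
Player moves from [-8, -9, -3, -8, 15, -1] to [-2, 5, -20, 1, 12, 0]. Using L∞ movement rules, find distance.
17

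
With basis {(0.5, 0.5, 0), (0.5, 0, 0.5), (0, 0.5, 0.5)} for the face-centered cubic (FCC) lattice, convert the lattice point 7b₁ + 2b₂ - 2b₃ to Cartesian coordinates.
(4.5, 2.5, 0)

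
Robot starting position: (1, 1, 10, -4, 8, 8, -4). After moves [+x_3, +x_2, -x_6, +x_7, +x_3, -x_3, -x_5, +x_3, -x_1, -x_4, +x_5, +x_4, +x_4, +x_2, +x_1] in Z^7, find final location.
(1, 3, 12, -3, 8, 7, -3)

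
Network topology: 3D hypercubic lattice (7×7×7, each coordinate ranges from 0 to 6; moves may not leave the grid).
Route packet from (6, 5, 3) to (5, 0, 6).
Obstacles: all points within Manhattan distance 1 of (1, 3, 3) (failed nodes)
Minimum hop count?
9
(one shortest path: (6, 5, 3) → (5, 5, 3) → (5, 4, 3) → (5, 3, 3) → (5, 2, 3) → (5, 1, 3) → (5, 0, 3) → (5, 0, 4) → (5, 0, 5) → (5, 0, 6))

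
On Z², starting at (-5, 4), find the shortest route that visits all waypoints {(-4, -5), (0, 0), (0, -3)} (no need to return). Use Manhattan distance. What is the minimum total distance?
18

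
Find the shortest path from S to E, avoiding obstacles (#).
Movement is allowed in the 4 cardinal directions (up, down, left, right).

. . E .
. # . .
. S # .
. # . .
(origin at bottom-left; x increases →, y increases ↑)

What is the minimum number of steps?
5
(one shortest path: (1, 1) → (0, 1) → (0, 2) → (0, 3) → (1, 3) → (2, 3))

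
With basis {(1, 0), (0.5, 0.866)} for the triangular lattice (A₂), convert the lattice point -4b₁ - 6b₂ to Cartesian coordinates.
(-7, -5.196)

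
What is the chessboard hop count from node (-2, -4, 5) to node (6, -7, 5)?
8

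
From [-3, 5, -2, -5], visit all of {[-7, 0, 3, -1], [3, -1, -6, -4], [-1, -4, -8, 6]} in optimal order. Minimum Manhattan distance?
60
(one optimal route: (-3, 5, -2, -5) → (-7, 0, 3, -1) → (3, -1, -6, -4) → (-1, -4, -8, 6))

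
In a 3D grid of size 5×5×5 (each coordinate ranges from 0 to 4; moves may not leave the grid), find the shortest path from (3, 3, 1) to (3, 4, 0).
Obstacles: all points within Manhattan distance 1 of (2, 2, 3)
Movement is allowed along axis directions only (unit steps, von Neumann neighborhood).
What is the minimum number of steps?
2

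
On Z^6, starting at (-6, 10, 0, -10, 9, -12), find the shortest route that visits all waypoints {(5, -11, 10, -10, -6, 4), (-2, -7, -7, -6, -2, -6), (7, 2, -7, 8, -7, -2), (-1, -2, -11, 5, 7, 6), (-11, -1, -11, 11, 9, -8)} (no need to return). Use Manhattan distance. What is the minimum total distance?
213
(one optimal route: (-6, 10, 0, -10, 9, -12) → (-11, -1, -11, 11, 9, -8) → (-1, -2, -11, 5, 7, 6) → (7, 2, -7, 8, -7, -2) → (-2, -7, -7, -6, -2, -6) → (5, -11, 10, -10, -6, 4))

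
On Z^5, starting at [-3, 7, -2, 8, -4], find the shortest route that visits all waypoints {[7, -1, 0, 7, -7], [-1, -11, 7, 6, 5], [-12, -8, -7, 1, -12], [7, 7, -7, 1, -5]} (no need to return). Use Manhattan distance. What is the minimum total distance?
134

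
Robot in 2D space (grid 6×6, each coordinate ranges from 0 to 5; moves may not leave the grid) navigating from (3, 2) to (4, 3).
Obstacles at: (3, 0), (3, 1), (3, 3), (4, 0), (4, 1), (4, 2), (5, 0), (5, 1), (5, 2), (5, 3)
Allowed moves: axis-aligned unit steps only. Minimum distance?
6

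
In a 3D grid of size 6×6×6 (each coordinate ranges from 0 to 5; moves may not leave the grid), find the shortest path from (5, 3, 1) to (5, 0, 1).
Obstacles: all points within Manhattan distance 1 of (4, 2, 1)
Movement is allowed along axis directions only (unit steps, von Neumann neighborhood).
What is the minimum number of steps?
5
(one shortest path: (5, 3, 1) → (5, 3, 0) → (5, 2, 0) → (5, 1, 0) → (5, 0, 0) → (5, 0, 1))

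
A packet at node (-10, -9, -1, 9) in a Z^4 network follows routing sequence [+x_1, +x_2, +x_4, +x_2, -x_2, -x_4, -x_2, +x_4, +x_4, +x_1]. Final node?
(-8, -9, -1, 11)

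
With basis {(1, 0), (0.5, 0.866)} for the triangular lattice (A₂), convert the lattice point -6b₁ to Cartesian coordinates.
(-6, 0)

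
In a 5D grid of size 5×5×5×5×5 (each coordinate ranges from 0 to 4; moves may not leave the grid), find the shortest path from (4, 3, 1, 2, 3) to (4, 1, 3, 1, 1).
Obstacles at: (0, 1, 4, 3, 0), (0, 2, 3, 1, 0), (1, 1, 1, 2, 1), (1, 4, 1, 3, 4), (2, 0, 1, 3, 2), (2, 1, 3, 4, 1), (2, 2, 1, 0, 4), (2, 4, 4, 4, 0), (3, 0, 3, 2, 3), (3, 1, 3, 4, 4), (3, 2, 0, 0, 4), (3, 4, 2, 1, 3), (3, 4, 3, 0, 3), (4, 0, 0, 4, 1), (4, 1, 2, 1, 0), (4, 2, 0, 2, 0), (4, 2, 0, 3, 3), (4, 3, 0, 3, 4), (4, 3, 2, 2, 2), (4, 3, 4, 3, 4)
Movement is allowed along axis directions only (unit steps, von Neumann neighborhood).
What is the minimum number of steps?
7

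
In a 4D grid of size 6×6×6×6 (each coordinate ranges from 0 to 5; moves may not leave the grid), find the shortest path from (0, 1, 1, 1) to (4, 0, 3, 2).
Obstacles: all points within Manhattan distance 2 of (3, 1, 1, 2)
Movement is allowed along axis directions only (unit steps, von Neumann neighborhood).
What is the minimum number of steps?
8
(one shortest path: (0, 1, 1, 1) → (1, 1, 1, 1) → (1, 0, 1, 1) → (2, 0, 1, 1) → (2, 0, 2, 1) → (3, 0, 2, 1) → (4, 0, 2, 1) → (4, 0, 3, 1) → (4, 0, 3, 2))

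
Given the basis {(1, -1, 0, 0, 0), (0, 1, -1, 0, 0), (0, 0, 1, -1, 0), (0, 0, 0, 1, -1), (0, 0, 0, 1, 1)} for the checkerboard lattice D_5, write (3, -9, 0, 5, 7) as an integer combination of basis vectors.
3b₁ - 6b₂ - 6b₃ - 4b₄ + 3b₅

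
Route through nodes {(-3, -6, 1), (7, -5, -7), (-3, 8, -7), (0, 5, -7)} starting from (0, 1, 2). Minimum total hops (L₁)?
53
(one optimal route: (0, 1, 2) → (-3, -6, 1) → (7, -5, -7) → (0, 5, -7) → (-3, 8, -7))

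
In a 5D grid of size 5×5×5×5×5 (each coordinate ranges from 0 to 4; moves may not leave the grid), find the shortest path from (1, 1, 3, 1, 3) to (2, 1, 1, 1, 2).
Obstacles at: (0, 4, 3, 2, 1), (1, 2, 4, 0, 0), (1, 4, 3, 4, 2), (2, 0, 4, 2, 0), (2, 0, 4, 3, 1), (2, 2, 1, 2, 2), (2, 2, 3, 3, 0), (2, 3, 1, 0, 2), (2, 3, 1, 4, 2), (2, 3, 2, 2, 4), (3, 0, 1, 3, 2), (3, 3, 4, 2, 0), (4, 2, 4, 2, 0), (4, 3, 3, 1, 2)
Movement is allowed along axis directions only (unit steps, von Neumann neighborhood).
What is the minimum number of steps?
4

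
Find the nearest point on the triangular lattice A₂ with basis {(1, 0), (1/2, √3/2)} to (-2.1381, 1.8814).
(-2, 1.732)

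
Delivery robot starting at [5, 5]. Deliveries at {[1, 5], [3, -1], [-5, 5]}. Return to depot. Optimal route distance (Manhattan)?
32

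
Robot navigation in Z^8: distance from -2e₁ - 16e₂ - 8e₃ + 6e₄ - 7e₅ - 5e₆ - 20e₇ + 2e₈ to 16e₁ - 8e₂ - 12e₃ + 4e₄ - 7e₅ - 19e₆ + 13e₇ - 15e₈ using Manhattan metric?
96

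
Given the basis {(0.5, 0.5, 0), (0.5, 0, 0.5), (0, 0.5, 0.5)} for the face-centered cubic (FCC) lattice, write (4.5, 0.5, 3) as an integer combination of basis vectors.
2b₁ + 7b₂ - b₃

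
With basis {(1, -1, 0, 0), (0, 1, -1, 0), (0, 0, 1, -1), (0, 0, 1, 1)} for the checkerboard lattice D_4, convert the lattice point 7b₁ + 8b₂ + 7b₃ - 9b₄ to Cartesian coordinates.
(7, 1, -10, -16)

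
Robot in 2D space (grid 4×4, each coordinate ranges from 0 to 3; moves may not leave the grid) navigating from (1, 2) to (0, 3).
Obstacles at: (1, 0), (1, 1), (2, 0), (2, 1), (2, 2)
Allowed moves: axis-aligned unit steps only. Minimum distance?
2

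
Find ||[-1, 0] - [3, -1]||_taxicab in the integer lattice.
5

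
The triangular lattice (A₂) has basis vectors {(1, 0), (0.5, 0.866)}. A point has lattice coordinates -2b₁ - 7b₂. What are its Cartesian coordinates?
(-5.5, -6.062)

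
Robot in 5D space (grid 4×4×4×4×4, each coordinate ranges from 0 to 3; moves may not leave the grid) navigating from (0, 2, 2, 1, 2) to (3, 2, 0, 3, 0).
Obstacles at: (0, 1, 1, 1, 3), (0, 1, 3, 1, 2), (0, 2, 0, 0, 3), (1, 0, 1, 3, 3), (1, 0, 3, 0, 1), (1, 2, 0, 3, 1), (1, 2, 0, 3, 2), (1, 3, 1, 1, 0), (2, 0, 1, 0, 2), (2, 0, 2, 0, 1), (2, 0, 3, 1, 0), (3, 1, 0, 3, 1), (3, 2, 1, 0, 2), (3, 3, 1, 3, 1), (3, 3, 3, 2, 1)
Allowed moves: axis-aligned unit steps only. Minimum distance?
9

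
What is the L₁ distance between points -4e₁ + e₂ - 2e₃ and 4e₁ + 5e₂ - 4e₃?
14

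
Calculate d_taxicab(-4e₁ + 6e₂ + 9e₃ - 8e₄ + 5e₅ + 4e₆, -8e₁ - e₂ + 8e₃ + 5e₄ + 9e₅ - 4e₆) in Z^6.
37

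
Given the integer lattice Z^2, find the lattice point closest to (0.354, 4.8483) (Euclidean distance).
(0, 5)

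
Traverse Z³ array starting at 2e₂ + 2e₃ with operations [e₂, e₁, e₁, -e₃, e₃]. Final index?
(2, 3, 2)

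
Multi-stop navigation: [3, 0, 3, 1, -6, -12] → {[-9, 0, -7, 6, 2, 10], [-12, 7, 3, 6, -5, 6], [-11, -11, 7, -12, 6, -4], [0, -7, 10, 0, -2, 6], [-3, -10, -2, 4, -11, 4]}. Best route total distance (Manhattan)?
200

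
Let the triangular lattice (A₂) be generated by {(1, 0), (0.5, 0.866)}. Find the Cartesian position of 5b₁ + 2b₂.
(6, 1.732)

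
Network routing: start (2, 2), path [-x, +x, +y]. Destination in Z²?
(2, 3)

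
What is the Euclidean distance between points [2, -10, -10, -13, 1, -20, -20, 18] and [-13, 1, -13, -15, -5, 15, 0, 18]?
44.9444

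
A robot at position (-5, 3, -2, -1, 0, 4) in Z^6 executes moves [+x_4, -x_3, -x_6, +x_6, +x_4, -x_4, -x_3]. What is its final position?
(-5, 3, -4, 0, 0, 4)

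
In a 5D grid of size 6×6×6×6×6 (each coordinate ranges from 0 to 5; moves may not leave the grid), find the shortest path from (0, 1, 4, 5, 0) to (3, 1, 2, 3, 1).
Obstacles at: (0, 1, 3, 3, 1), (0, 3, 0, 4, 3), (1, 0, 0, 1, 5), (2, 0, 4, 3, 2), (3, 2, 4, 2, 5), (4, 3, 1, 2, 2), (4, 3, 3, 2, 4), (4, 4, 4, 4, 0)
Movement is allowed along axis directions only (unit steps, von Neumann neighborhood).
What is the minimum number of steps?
8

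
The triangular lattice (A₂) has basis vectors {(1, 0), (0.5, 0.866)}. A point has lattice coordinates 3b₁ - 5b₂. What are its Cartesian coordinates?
(0.5, -4.33)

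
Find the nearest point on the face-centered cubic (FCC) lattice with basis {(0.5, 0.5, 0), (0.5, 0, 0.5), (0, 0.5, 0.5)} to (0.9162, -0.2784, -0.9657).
(1, 0, -1)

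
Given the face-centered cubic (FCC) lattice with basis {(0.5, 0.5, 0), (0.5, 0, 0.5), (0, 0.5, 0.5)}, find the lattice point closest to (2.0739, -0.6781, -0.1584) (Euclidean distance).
(2, -1, 0)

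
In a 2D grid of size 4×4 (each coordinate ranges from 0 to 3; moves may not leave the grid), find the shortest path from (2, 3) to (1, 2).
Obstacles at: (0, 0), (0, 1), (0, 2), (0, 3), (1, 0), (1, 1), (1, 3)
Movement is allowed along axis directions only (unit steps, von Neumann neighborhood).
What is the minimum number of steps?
2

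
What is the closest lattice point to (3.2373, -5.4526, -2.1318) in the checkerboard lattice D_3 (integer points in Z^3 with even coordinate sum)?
(3, -5, -2)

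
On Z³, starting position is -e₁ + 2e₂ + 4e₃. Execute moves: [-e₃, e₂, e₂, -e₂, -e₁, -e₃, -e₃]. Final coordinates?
(-2, 3, 1)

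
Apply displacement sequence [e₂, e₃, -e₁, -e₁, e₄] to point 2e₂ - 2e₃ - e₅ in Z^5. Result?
(-2, 3, -1, 1, -1)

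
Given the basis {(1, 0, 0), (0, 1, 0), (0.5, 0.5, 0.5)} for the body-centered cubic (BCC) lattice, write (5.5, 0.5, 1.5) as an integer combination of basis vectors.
4b₁ - b₂ + 3b₃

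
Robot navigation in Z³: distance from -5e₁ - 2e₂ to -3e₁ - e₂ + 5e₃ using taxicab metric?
8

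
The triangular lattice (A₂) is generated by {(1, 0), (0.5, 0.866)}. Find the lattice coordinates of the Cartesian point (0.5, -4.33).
3b₁ - 5b₂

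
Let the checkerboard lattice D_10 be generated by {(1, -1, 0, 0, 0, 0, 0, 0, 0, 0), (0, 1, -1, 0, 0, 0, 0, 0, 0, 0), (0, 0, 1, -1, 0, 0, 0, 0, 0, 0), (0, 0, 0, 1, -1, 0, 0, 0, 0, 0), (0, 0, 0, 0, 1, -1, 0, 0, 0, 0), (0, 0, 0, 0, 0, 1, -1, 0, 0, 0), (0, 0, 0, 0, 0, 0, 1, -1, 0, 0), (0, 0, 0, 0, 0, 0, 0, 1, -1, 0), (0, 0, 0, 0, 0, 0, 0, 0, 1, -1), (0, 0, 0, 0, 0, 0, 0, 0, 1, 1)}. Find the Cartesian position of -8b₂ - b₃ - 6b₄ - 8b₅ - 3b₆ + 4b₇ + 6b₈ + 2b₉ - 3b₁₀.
(0, -8, 7, -5, -2, 5, 7, 2, -7, -5)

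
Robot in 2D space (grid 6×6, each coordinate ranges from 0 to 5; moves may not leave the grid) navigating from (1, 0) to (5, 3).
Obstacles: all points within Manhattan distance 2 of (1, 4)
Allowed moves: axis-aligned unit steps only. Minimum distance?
7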